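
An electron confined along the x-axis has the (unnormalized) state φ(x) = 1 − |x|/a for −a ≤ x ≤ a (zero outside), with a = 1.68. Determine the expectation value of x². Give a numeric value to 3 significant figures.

0.282

⟨x²⟩ = ∫ x²·|φ|² dx / ∫|φ|² dx (integrals over the domain).
φ is even, so ∫ over [−a, a] = 2∫₀ᵃ with φ = 1 − x/a there: ∫₀ᵃ (1 − x/a)² dx = a/3, ∫₀ᵃ x²(1 − x/a)² dx = a³/30, ∫₀ᵃ x⁴(1 − x/a)² dx = a⁵/105.
State is unnormalized: ∫|φ|² dx = 1.1200, and ∫φ*·x²·φ dx = 0.31611, so ⟨x²⟩ = 0.31611 / 1.1200.
⟨x²⟩ = 0.28224.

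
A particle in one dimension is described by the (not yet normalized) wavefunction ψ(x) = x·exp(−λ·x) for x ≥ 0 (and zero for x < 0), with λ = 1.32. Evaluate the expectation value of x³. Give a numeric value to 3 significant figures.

3.26

⟨x³⟩ = ∫ x³·|ψ|² dx / ∫|ψ|² dx (integrals over the domain).
Every integrand reduces to terms xʲ·e^(−2λx) on [0, ∞); use ∫₀^∞ xʲ·e^(−2λx) dx = j!/(2λ)^(j+1).
State is unnormalized: ∫|ψ|² dx = 0.10870, and ∫ψ*·x³·ψ dx = 0.35445, so ⟨x³⟩ = 0.35445 / 0.10870.
⟨x³⟩ = 3.2609.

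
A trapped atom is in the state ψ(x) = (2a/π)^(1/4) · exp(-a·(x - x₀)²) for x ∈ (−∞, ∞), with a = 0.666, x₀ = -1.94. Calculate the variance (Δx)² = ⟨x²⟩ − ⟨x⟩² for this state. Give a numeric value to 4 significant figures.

Compute ⟨x⟩ and ⟨x²⟩ separately, then (Δx)² = ⟨x²⟩ − ⟨x⟩².
Gaussian moments (u = x − x₀): ∫u^(2j)·e^(−2au²) du = (2j−1)!!/(4a)^j · √(π/(2a)), odd powers integrate to 0; here √(π/(2a)) = 1.5358.
⟨x⟩ = -1.9400 and ⟨x²⟩ = 4.1390.
(Δx)² = 4.1390 − (-1.9400)² = 0.37538.

0.3754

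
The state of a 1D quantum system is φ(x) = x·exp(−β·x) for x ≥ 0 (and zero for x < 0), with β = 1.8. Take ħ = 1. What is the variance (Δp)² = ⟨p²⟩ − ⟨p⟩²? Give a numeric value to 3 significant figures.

3.24

Compute ⟨p⟩ and ⟨p²⟩ separately; (Δp)² = ⟨p²⟩ − ⟨p⟩².
Differentiate x·exp(−β·x) with the product rule; every integrand then reduces to terms xʲ·e^(−2βx) on [0, ∞), with ∫₀^∞ xʲ·e^(−2βx) dx = j!/(2β)^(j+1).
Normalization: ∫|φ|² dx = 0.042867.
⟨p⟩ = 0.0000 and ⟨p²⟩ = 3.2400.
(Δp)² = 3.2400 − (0.0000)² = 3.2400.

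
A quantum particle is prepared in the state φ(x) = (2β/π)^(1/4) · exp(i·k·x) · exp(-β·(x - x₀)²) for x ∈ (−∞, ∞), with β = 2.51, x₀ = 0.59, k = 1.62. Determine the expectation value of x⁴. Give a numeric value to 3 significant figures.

0.359

⟨x⁴⟩ = ∫ x⁴·|φ|² dx (integrals over the domain).
Gaussian moments (u = x − x₀): ∫u^(2j)·e^(−2βu²) du = (2j−1)!!/(4β)^j · √(π/(2β)), odd powers integrate to 0; here √(π/(2β)) = 0.79108.
⟨x⁴⟩ = 0.35896.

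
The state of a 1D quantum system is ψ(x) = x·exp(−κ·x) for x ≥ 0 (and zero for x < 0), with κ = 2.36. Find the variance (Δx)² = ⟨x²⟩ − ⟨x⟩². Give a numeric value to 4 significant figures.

Compute ⟨x⟩ and ⟨x²⟩ separately, then (Δx)² = ⟨x²⟩ − ⟨x⟩².
Every integrand reduces to terms xʲ·e^(−2κx) on [0, ∞); use ∫₀^∞ xʲ·e^(−2κx) dx = j!/(2κ)^(j+1).
Normalization: ∫|ψ|² dx = 0.019020.
⟨x⟩ = 0.63559 and ⟨x²⟩ = 0.53864.
(Δx)² = 0.53864 − (0.63559)² = 0.13466.

0.1347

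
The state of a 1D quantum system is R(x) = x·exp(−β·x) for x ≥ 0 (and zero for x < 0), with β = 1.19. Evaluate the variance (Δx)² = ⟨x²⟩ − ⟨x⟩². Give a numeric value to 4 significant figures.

Compute ⟨x⟩ and ⟨x²⟩ separately, then (Δx)² = ⟨x²⟩ − ⟨x⟩².
Every integrand reduces to terms xʲ·e^(−2βx) on [0, ∞); use ∫₀^∞ xʲ·e^(−2βx) dx = j!/(2β)^(j+1).
Normalization: ∫|R|² dx = 0.14835.
⟨x⟩ = 1.2605 and ⟨x²⟩ = 2.1185.
(Δx)² = 2.1185 − (1.2605)² = 0.52962.

0.5296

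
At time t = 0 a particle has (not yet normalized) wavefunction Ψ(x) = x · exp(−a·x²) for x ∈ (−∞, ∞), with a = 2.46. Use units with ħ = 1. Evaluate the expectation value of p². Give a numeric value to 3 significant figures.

7.38

p² Ψ = −ħ² d²Ψ/dx²; ⟨p²⟩ = −ħ² ∫ Ψ*·Ψ'' dx / ∫|Ψ|² dx.
Expand each integrand as polynomial × e^(−2ax²) and use ∫x^(2j)·e^(−2ax²) dx = (2j−1)!!/(4a)^j · √(π/(2a)), odd powers → 0; here √(π/(2a)) = 0.79908. Differentiate with the product rule, d/dx e^(−ax²) = −2ax·e^(−ax²).
State is unnormalized: ∫|Ψ|² dx = 0.081208, and ∫Ψ*·(−ħ² Ψ'') dx = 0.59931, so ⟨p²⟩ = 0.59931 / 0.081208.
⟨p²⟩ = 7.3800.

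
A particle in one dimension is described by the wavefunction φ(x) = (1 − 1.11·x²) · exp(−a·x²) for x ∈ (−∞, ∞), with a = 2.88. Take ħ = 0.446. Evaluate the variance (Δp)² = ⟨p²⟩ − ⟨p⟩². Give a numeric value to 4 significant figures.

Compute ⟨p⟩ and ⟨p²⟩ separately; (Δp)² = ⟨p²⟩ − ⟨p⟩².
Expand each integrand as polynomial × e^(−2ax²) and use ∫x^(2j)·e^(−2ax²) dx = (2j−1)!!/(4a)^j · √(π/(2a)), odd powers → 0; here √(π/(2a)) = 0.73852. Differentiate with the product rule, d/dx e^(−ax²) = −2ax·e^(−ax²).
Normalization: ∫|φ|² dx = 0.61677.
⟨p⟩ = 0.0000 and ⟨p²⟩ = 0.86273.
(Δp)² = 0.86273 − (0.0000)² = 0.86273.

0.8627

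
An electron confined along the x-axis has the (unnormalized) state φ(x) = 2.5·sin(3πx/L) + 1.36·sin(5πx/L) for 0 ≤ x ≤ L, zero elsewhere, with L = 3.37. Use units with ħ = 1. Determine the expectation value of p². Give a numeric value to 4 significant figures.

p² φ = −ħ² d²φ/dx²; ⟨p²⟩ = −ħ² ∫ φ*·φ'' dx / ∫|φ|² dx.
d²/dx² sin(jπx/L) = −(jπ/L)²·sin(jπx/L); on 0 ≤ x ≤ L, ∫sin²(jπx/L) dx = L/2 and ∫sin(jπx/L)·sin(lπx/L) dx = 0 for j ≠ l, so only diagonal terms survive in ∫|φ|² and ∫φ·φ″; ∫φ·φ′ dx = [φ²/2] between the walls = 0.
State is unnormalized: ∫|φ|² dx = 13.648, and ∫φ*·(−ħ² φ'') dx = 150.08, so ⟨p²⟩ = 150.08 / 13.648.
⟨p²⟩ = 10.997.

11.00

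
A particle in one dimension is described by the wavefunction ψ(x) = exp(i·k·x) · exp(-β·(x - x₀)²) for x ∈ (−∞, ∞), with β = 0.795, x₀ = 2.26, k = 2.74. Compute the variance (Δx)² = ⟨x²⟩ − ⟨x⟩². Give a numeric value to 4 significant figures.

Compute ⟨x⟩ and ⟨x²⟩ separately, then (Δx)² = ⟨x²⟩ − ⟨x⟩².
Gaussian moments (u = x − x₀): ∫u^(2j)·e^(−2βu²) du = (2j−1)!!/(4β)^j · √(π/(2β)), odd powers integrate to 0; here √(π/(2β)) = 1.4056.
Normalization: ∫|ψ|² dx = 1.4056.
⟨x⟩ = 2.2600 and ⟨x²⟩ = 5.4221.
(Δx)² = 5.4221 − (2.2600)² = 0.31447.

0.3145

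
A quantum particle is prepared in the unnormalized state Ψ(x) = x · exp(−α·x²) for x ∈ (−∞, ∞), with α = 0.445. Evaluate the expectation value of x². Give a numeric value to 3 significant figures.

⟨x²⟩ = ∫ x²·|Ψ|² dx / ∫|Ψ|² dx (integrals over the domain).
Expand each integrand as polynomial × e^(−2αx²) and use ∫x^(2j)·e^(−2αx²) dx = (2j−1)!!/(4α)^j · √(π/(2α)), odd powers → 0; here √(π/(2α)) = 1.8788.
State is unnormalized: ∫|Ψ|² dx = 1.0555, and ∫Ψ*·x²·Ψ dx = 1.7789, so ⟨x²⟩ = 1.7789 / 1.0555.
⟨x²⟩ = 1.6854.

1.69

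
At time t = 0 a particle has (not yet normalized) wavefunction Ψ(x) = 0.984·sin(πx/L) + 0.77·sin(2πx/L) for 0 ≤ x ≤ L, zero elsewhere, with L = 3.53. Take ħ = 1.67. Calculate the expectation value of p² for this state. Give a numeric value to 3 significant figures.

4.73

p² Ψ = −ħ² d²Ψ/dx²; ⟨p²⟩ = −ħ² ∫ Ψ*·Ψ'' dx / ∫|Ψ|² dx.
d²/dx² sin(jπx/L) = −(jπ/L)²·sin(jπx/L); on 0 ≤ x ≤ L, ∫sin²(jπx/L) dx = L/2 and ∫sin(jπx/L)·sin(lπx/L) dx = 0 for j ≠ l, so only diagonal terms survive in ∫|Ψ|² and ∫Ψ·Ψ″; ∫Ψ·Ψ′ dx = [Ψ²/2] between the walls = 0.
State is unnormalized: ∫|Ψ|² dx = 2.7554, and ∫Ψ*·(−ħ² Ψ'') dx = 13.021, so ⟨p²⟩ = 13.021 / 2.7554.
⟨p²⟩ = 4.7257.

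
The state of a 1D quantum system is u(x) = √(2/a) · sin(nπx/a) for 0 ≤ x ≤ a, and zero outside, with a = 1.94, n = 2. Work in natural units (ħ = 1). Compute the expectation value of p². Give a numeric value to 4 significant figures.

p² u = −ħ² d²u/dx²; ⟨p²⟩ = −ħ² ∫ u*·u'' dx.
d/dx sin(nπx/a) = (nπ/a)·cos(nπx/a) and d²/dx² sin(nπx/a) = −(nπ/a)²·sin(nπx/a); on 0 ≤ x ≤ a, ∫sin²(nπx/a) dx = a/2 and ∫sin(nπx/a)·cos(nπx/a) dx = 0.
⟨p²⟩ = 10.490.

10.49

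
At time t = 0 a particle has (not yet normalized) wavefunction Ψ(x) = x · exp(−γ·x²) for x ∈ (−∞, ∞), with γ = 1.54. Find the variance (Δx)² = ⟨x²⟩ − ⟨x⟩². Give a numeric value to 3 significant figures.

Compute ⟨x⟩ and ⟨x²⟩ separately, then (Δx)² = ⟨x²⟩ − ⟨x⟩².
Expand each integrand as polynomial × e^(−2γx²) and use ∫x^(2j)·e^(−2γx²) dx = (2j−1)!!/(4γ)^j · √(π/(2γ)), odd powers → 0; here √(π/(2γ)) = 1.0099.
Normalization: ∫|Ψ|² dx = 0.16395.
⟨x⟩ = 0.0000 and ⟨x²⟩ = 0.48701.
(Δx)² = 0.48701 − (0.0000)² = 0.48701.

0.487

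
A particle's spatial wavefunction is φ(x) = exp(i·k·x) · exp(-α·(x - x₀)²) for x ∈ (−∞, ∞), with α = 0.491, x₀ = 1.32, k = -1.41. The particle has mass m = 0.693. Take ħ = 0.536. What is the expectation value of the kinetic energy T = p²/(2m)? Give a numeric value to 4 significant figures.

0.5139

T = −(ħ²/2m) d²/dx², so ⟨T⟩ = −(ħ²/2m) ∫ φ*·φ'' dx / ∫|φ|² dx; with m = 0.693.
Gaussian moments (u = x − x₀): ∫u^(2j)·e^(−2αu²) du = (2j−1)!!/(4α)^j · √(π/(2α)), odd powers integrate to 0; here √(π/(2α)) = 1.7886. Derivatives: φ′ = (ik − 2αu)·φ, φ″ = ((ik − 2αu)² − 2α)·φ; the odd-in-u pieces drop out.
State is unnormalized: ∫|φ|² dx = 1.7886, and ∫φ*·(−ħ²/2m · φ'') dx = 0.91914, so ⟨T⟩ = 0.91914 / 1.7886.
⟨T⟩ = 0.51388.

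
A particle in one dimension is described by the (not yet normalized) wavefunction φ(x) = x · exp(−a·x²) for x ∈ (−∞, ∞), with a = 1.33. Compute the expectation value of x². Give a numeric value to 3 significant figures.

0.564

⟨x²⟩ = ∫ x²·|φ|² dx / ∫|φ|² dx (integrals over the domain).
Expand each integrand as polynomial × e^(−2ax²) and use ∫x^(2j)·e^(−2ax²) dx = (2j−1)!!/(4a)^j · √(π/(2a)), odd powers → 0; here √(π/(2a)) = 1.0868.
State is unnormalized: ∫|φ|² dx = 0.20428, and ∫φ*·x²·φ dx = 0.11519, so ⟨x²⟩ = 0.11519 / 0.20428.
⟨x²⟩ = 0.56391.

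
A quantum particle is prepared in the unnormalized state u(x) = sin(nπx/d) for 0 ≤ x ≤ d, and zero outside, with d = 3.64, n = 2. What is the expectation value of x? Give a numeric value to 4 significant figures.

⟨x⟩ = ∫ x·|u|² dx / ∫|u|² dx (integrals over the domain).
With sin²θ = (1 − cos2θ)/2 on 0 ≤ x ≤ d: ∫sin²(nπx/d) dx = d/2, ∫x·sin²(nπx/d) dx = d²/4, ∫x²·sin²(nπx/d) dx = d³·(1/6 − 1/(4n²π²)); higher powers xᵏ the same way, integrating xᵏ·cos(2nπx/d) by parts.
State is unnormalized: ∫|u|² dx = 1.8200, and ∫u*·x·u dx = 3.3124, so ⟨x⟩ = 3.3124 / 1.8200.
⟨x⟩ = 1.8200.

1.820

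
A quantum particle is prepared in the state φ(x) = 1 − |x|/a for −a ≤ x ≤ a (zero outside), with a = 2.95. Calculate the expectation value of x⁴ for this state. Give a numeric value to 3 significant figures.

⟨x⁴⟩ = ∫ x⁴·|φ|² dx / ∫|φ|² dx (integrals over the domain).
φ is even, so ∫ over [−a, a] = 2∫₀ᵃ with φ = 1 − x/a there: ∫₀ᵃ (1 − x/a)² dx = a/3, ∫₀ᵃ x²(1 − x/a)² dx = a³/30, ∫₀ᵃ x⁴(1 − x/a)² dx = a⁵/105.
State is unnormalized: ∫|φ|² dx = 1.9667, and ∫φ*·x⁴·φ dx = 4.2555, so ⟨x⁴⟩ = 4.2555 / 1.9667.
⟨x⁴⟩ = 2.1638.

2.16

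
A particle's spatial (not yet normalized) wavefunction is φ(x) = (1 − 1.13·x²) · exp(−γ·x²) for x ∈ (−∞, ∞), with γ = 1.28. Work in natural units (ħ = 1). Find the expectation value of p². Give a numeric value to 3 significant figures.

p² φ = −ħ² d²φ/dx²; ⟨p²⟩ = −ħ² ∫ φ*·φ'' dx / ∫|φ|² dx.
Expand each integrand as polynomial × e^(−2γx²) and use ∫x^(2j)·e^(−2γx²) dx = (2j−1)!!/(4γ)^j · √(π/(2γ)), odd powers → 0; here √(π/(2γ)) = 1.1078. Differentiate with the product rule, d/dx e^(−γx²) = −2γx·e^(−γx²).
State is unnormalized: ∫|φ|² dx = 0.78068, and ∫φ*·(−ħ² φ'') dx = 2.5273, so ⟨p²⟩ = 2.5273 / 0.78068.
⟨p²⟩ = 3.2374.

3.24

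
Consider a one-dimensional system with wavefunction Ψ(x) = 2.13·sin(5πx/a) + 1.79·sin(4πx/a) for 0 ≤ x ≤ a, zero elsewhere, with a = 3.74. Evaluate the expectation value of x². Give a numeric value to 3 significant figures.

⟨x²⟩ = ∫ x²·|Ψ|² dx / ∫|Ψ|² dx (integrals over the domain).
On 0 ≤ x ≤ a (j ≠ l): ∫sin²(jπx/a) dx = a/2, ∫sin(jπx/a)·sin(lπx/a) dx = 0; diagonal moments ∫x·sin²(jπx/a) dx = a²/4, ∫x²·sin²(jπx/a) dx = a³·(1/6 − 1/(4j²π²)); cross terms ∫x·sin(jπx/a)·sin(lπx/a) dx = 0 for j + l even and −4jla²/(π²(j² − l²)²) for j + l odd, ∫x²·sin(jπx/a)·sin(lπx/a) dx = (−1)^(j+l)·4jla³/(π²(j² − l²)²); higher powers the same way via product-to-sum and parts.
State is unnormalized: ∫|Ψ|² dx = 14.476, and ∫Ψ*·x²·Ψ dx = 27.068, so ⟨x²⟩ = 27.068 / 14.476.
⟨x²⟩ = 1.8699.

1.87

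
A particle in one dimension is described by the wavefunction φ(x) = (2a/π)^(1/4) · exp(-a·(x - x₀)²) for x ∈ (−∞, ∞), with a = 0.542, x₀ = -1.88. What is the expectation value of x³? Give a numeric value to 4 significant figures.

⟨x³⟩ = ∫ x³·|φ|² dx (integrals over the domain).
Gaussian moments (u = x − x₀): ∫u^(2j)·e^(−2au²) du = (2j−1)!!/(4a)^j · √(π/(2a)), odd powers integrate to 0; here √(π/(2a)) = 1.7024.
⟨x³⟩ = -9.2461.

-9.246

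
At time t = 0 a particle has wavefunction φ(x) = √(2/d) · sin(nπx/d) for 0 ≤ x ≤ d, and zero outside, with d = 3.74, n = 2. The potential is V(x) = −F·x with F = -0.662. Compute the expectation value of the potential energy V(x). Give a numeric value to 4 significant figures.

1.238

⟨V⟩ = ∫ V(x)·|φ|² dx.
With sin²θ = (1 − cos2θ)/2 on 0 ≤ x ≤ d: ∫sin²(nπx/d) dx = d/2, ∫x·sin²(nπx/d) dx = d²/4, ∫x²·sin²(nπx/d) dx = d³·(1/6 − 1/(4n²π²)); higher powers xᵏ the same way, integrating xᵏ·cos(2nπx/d) by parts.
⟨V⟩ = 1.2379.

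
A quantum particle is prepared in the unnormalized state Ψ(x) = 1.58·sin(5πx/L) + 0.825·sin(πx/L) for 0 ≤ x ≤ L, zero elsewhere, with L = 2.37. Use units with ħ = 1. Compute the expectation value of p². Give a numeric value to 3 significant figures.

p² Ψ = −ħ² d²Ψ/dx²; ⟨p²⟩ = −ħ² ∫ Ψ*·Ψ'' dx / ∫|Ψ|² dx.
d²/dx² sin(jπx/L) = −(jπ/L)²·sin(jπx/L); on 0 ≤ x ≤ L, ∫sin²(jπx/L) dx = L/2 and ∫sin(jπx/L)·sin(lπx/L) dx = 0 for j ≠ l, so only diagonal terms survive in ∫|Ψ|² and ∫Ψ·Ψ″; ∫Ψ·Ψ′ dx = [Ψ²/2] between the walls = 0.
State is unnormalized: ∫|Ψ|² dx = 3.7648, and ∫Ψ*·(−ħ² Ψ'') dx = 131.37, so ⟨p²⟩ = 131.37 / 3.7648.
⟨p²⟩ = 34.894.

34.9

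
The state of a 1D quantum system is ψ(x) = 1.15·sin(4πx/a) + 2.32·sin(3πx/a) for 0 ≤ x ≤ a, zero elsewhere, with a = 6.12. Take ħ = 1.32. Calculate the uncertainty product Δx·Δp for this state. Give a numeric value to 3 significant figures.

3.08

Δx = √(⟨x²⟩−⟨x⟩²), Δp = √(⟨p²⟩−⟨p⟩²).
On 0 ≤ x ≤ a (j ≠ l): ∫sin²(jπx/a) dx = a/2, ∫sin(jπx/a)·sin(lπx/a) dx = 0; diagonal moments ∫x·sin²(jπx/a) dx = a²/4, ∫x²·sin²(jπx/a) dx = a³·(1/6 − 1/(4j²π²)); cross terms ∫x·sin(jπx/a)·sin(lπx/a) dx = 0 for j + l even and −4jla²/(π²(j² − l²)²) for j + l odd, ∫x²·sin(jπx/a)·sin(lπx/a) dx = (−1)^(j+l)·4jla³/(π²(j² − l²)²); higher powers the same way via product-to-sum and parts. d²/dx² sin(jπx/a) = −(jπ/a)²·sin(jπx/a); on 0 ≤ x ≤ a, ∫sin²(jπx/a) dx = a/2 and ∫sin(jπx/a)·sin(lπx/a) dx = 0 for j ≠ l, so only diagonal terms survive in ∫|ψ|² and ∫ψ·ψ″; ∫ψ·ψ′ dx = [ψ²/2] between the walls = 0.
Normalization: ∫|ψ|² dx = 20.517.
⟨x⟩ = 2.0932, ⟨x²⟩ = 6.3752 ⇒ Δx = 1.4120.
⟨p⟩ = 0.0000, ⟨p²⟩ = 4.7662 ⇒ Δp = 2.1832.
Δx·Δp = 3.0827.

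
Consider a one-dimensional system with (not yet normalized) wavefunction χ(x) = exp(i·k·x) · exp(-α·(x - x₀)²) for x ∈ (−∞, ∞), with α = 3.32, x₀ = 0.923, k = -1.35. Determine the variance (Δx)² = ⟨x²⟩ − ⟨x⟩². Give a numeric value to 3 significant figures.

Compute ⟨x⟩ and ⟨x²⟩ separately, then (Δx)² = ⟨x²⟩ − ⟨x⟩².
Gaussian moments (u = x − x₀): ∫u^(2j)·e^(−2αu²) du = (2j−1)!!/(4α)^j · √(π/(2α)), odd powers integrate to 0; here √(π/(2α)) = 0.68785.
Normalization: ∫|χ|² dx = 0.68785.
⟨x⟩ = 0.92300 and ⟨x²⟩ = 0.92723.
(Δx)² = 0.92723 − (0.92300)² = 0.075301.

0.0753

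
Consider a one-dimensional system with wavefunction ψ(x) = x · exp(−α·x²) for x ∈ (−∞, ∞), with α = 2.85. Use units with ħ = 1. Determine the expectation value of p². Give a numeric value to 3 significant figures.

8.55

p² ψ = −ħ² d²ψ/dx²; ⟨p²⟩ = −ħ² ∫ ψ*·ψ'' dx / ∫|ψ|² dx.
Expand each integrand as polynomial × e^(−2αx²) and use ∫x^(2j)·e^(−2αx²) dx = (2j−1)!!/(4α)^j · √(π/(2α)), odd powers → 0; here √(π/(2α)) = 0.74240. Differentiate with the product rule, d/dx e^(−αx²) = −2αx·e^(−αx²).
State is unnormalized: ∫|ψ|² dx = 0.065123, and ∫ψ*·(−ħ² ψ'') dx = 0.55680, so ⟨p²⟩ = 0.55680 / 0.065123.
⟨p²⟩ = 8.5500.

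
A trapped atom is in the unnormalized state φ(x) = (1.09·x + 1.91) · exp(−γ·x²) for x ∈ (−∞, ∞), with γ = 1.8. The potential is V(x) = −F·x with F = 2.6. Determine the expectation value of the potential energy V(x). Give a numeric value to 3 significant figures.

⟨V⟩ = ∫ V(x)·|φ|² dx / ∫|φ|² dx.
Expand each integrand as polynomial × e^(−2γx²) and use ∫x^(2j)·e^(−2γx²) dx = (2j−1)!!/(4γ)^j · √(π/(2γ)), odd powers → 0; here √(π/(2γ)) = 0.93417.
State is unnormalized: ∫|φ|² dx = 3.5621, and ∫φ*·V(x)·φ dx = -1.4046, so ⟨V⟩ = -1.4046 / 3.5621.
⟨V⟩ = -0.39432.

-0.394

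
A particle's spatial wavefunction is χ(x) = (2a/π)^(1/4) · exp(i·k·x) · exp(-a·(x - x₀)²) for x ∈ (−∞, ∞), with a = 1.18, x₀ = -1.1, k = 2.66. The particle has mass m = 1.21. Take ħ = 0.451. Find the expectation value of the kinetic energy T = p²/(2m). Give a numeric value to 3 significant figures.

0.694

T = −(ħ²/2m) d²/dx², so ⟨T⟩ = −(ħ²/2m) ∫ χ*·χ'' dx; with m = 1.21.
Gaussian moments (u = x − x₀): ∫u^(2j)·e^(−2au²) du = (2j−1)!!/(4a)^j · √(π/(2a)), odd powers integrate to 0; here √(π/(2a)) = 1.1538. Derivatives: χ′ = (ik − 2au)·χ, χ″ = ((ik − 2au)² − 2a)·χ; the odd-in-u pieces drop out.
⟨T⟩ = 0.69388.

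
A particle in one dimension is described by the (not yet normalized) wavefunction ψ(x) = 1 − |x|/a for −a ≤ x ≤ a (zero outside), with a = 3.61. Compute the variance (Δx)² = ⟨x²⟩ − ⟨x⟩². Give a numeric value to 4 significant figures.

1.303

Compute ⟨x⟩ and ⟨x²⟩ separately, then (Δx)² = ⟨x²⟩ − ⟨x⟩².
ψ is even, so ∫ over [−a, a] = 2∫₀ᵃ with ψ = 1 − x/a there: ∫₀ᵃ (1 − x/a)² dx = a/3, ∫₀ᵃ x²(1 − x/a)² dx = a³/30, ∫₀ᵃ x⁴(1 − x/a)² dx = a⁵/105.
Normalization: ∫|ψ|² dx = 2.4067.
⟨x⟩ = 0.0000 and ⟨x²⟩ = 1.3032.
(Δx)² = 1.3032 − (0.0000)² = 1.3032.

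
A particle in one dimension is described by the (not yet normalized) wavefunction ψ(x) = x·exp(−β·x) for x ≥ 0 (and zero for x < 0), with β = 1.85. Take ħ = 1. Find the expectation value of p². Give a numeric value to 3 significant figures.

3.42

p² ψ = −ħ² d²ψ/dx²; ⟨p²⟩ = −ħ² ∫ ψ*·ψ'' dx / ∫|ψ|² dx.
Differentiate x·exp(−β·x) with the product rule; every integrand then reduces to terms xʲ·e^(−2βx) on [0, ∞), with ∫₀^∞ xʲ·e^(−2βx) dx = j!/(2β)^(j+1).
State is unnormalized: ∫|ψ|² dx = 0.039484, and ∫ψ*·(−ħ² ψ'') dx = 0.13514, so ⟨p²⟩ = 0.13514 / 0.039484.
⟨p²⟩ = 3.4225.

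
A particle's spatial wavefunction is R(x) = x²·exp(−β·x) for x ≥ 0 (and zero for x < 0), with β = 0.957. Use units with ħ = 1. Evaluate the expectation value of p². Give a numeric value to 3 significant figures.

p² R = −ħ² d²R/dx²; ⟨p²⟩ = −ħ² ∫ R*·R'' dx / ∫|R|² dx.
Differentiate x²·exp(−β·x) with the product rule; every integrand then reduces to terms xʲ·e^(−2βx) on [0, ∞), with ∫₀^∞ xʲ·e^(−2βx) dx = j!/(2β)^(j+1).
State is unnormalized: ∫|R|² dx = 0.93433, and ∫R*·(−ħ² R'') dx = 0.28524, so ⟨p²⟩ = 0.28524 / 0.93433.
⟨p²⟩ = 0.30528.

0.305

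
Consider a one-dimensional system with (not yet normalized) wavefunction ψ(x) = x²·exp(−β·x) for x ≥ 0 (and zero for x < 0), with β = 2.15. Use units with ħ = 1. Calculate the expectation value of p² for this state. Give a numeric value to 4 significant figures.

p² ψ = −ħ² d²ψ/dx²; ⟨p²⟩ = −ħ² ∫ ψ*·ψ'' dx / ∫|ψ|² dx.
Differentiate x²·exp(−β·x) with the product rule; every integrand then reduces to terms xʲ·e^(−2βx) on [0, ∞), with ∫₀^∞ xʲ·e^(−2βx) dx = j!/(2β)^(j+1).
State is unnormalized: ∫|ψ|² dx = 0.016326, and ∫ψ*·(−ħ² ψ'') dx = 0.025155, so ⟨p²⟩ = 0.025155 / 0.016326.
⟨p²⟩ = 1.5408.

1.541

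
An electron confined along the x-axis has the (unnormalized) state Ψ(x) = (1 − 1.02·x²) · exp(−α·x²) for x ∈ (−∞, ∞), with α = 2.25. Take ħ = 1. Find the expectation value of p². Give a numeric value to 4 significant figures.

3.649

p² Ψ = −ħ² d²Ψ/dx²; ⟨p²⟩ = −ħ² ∫ Ψ*·Ψ'' dx / ∫|Ψ|² dx.
Expand each integrand as polynomial × e^(−2αx²) and use ∫x^(2j)·e^(−2αx²) dx = (2j−1)!!/(4α)^j · √(π/(2α)), odd powers → 0; here √(π/(2α)) = 0.83554. Differentiate with the product rule, d/dx e^(−αx²) = −2αx·e^(−αx²).
State is unnormalized: ∫|Ψ|² dx = 0.67835, and ∫Ψ*·(−ħ² Ψ'') dx = 2.4751, so ⟨p²⟩ = 2.4751 / 0.67835.
⟨p²⟩ = 3.6488.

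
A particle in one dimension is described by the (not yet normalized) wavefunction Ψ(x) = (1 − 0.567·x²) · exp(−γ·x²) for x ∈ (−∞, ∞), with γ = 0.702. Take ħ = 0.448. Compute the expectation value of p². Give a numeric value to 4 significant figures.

0.3313

p² Ψ = −ħ² d²Ψ/dx²; ⟨p²⟩ = −ħ² ∫ Ψ*·Ψ'' dx / ∫|Ψ|² dx.
Expand each integrand as polynomial × e^(−2γx²) and use ∫x^(2j)·e^(−2γx²) dx = (2j−1)!!/(4γ)^j · √(π/(2γ)), odd powers → 0; here √(π/(2γ)) = 1.4959. Differentiate with the product rule, d/dx e^(−γx²) = −2γx·e^(−γx²).
State is unnormalized: ∫|Ψ|² dx = 1.0747, and ∫Ψ*·(−ħ² Ψ'') dx = 0.35602, so ⟨p²⟩ = 0.35602 / 1.0747.
⟨p²⟩ = 0.33127.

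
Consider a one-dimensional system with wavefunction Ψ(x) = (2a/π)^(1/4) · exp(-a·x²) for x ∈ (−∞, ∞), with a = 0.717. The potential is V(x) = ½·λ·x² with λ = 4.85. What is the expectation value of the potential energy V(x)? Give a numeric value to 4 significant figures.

⟨V⟩ = ∫ V(x)·|Ψ|² dx.
Gaussian moments: ∫x^(2j)·e^(−2ax²) dx = (2j−1)!!/(4a)^j · √(π/(2a)), odd powers integrate to 0; here √(π/(2a)) = 1.4801.
⟨V⟩ = 0.84554.

0.8455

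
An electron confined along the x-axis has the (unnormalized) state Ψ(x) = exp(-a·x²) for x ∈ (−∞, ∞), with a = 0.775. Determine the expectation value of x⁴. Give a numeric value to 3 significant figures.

0.312

⟨x⁴⟩ = ∫ x⁴·|Ψ|² dx / ∫|Ψ|² dx (integrals over the domain).
Gaussian moments: ∫x^(2j)·e^(−2ax²) dx = (2j−1)!!/(4a)^j · √(π/(2a)), odd powers integrate to 0; here √(π/(2a)) = 1.4237.
State is unnormalized: ∫|Ψ|² dx = 1.4237, and ∫Ψ*·x⁴·Ψ dx = 0.44443, so ⟨x⁴⟩ = 0.44443 / 1.4237.
⟨x⁴⟩ = 0.31217.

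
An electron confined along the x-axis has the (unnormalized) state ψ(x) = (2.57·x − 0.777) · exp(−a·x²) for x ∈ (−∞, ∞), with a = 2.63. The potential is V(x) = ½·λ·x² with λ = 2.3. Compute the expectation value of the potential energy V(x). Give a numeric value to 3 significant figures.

0.221

⟨V⟩ = ∫ V(x)·|ψ|² dx / ∫|ψ|² dx.
Expand each integrand as polynomial × e^(−2ax²) and use ∫x^(2j)·e^(−2ax²) dx = (2j−1)!!/(4a)^j · √(π/(2a)), odd powers → 0; here √(π/(2a)) = 0.77283.
State is unnormalized: ∫|ψ|² dx = 0.95179, and ∫ψ*·V(x)·ψ dx = 0.21013, so ⟨V⟩ = 0.21013 / 0.95179.
⟨V⟩ = 0.22077.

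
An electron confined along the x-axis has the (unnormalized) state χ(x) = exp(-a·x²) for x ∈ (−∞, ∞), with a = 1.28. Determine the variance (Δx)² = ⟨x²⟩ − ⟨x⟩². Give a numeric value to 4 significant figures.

0.1953

Compute ⟨x⟩ and ⟨x²⟩ separately, then (Δx)² = ⟨x²⟩ − ⟨x⟩².
Gaussian moments: ∫x^(2j)·e^(−2ax²) dx = (2j−1)!!/(4a)^j · √(π/(2a)), odd powers integrate to 0; here √(π/(2a)) = 1.1078.
Normalization: ∫|χ|² dx = 1.1078.
⟨x⟩ = 0.0000 and ⟨x²⟩ = 0.19531.
(Δx)² = 0.19531 − (0.0000)² = 0.19531.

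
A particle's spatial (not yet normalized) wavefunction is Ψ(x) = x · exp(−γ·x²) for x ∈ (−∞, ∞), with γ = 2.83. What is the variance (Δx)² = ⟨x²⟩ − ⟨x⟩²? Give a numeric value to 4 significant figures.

0.2650

Compute ⟨x⟩ and ⟨x²⟩ separately, then (Δx)² = ⟨x²⟩ − ⟨x⟩².
Expand each integrand as polynomial × e^(−2γx²) and use ∫x^(2j)·e^(−2γx²) dx = (2j−1)!!/(4γ)^j · √(π/(2γ)), odd powers → 0; here √(π/(2γ)) = 0.74502.
Normalization: ∫|Ψ|² dx = 0.065814.
⟨x⟩ = 0.0000 and ⟨x²⟩ = 0.26502.
(Δx)² = 0.26502 − (0.0000)² = 0.26502.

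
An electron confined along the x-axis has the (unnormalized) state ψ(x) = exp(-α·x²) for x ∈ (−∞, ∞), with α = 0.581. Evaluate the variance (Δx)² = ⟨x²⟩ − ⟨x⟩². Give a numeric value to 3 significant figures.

Compute ⟨x⟩ and ⟨x²⟩ separately, then (Δx)² = ⟨x²⟩ − ⟨x⟩².
Gaussian moments: ∫x^(2j)·e^(−2αx²) dx = (2j−1)!!/(4α)^j · √(π/(2α)), odd powers integrate to 0; here √(π/(2α)) = 1.6443.
Normalization: ∫|ψ|² dx = 1.6443.
⟨x⟩ = 0.0000 and ⟨x²⟩ = 0.43029.
(Δx)² = 0.43029 − (0.0000)² = 0.43029.

0.430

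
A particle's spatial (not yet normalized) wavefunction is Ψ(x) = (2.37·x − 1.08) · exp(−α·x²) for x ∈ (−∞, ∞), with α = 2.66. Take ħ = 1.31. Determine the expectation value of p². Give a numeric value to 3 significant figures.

7.41

p² Ψ = −ħ² d²Ψ/dx²; ⟨p²⟩ = −ħ² ∫ Ψ*·Ψ'' dx / ∫|Ψ|² dx.
Expand each integrand as polynomial × e^(−2αx²) and use ∫x^(2j)·e^(−2αx²) dx = (2j−1)!!/(4α)^j · √(π/(2α)), odd powers → 0; here √(π/(2α)) = 0.76846. Differentiate with the product rule, d/dx e^(−αx²) = −2αx·e^(−αx²).
State is unnormalized: ∫|Ψ|² dx = 1.3020, and ∫Ψ*·(−ħ² Ψ'') dx = 9.6470, so ⟨p²⟩ = 9.6470 / 1.3020.
⟨p²⟩ = 7.4094.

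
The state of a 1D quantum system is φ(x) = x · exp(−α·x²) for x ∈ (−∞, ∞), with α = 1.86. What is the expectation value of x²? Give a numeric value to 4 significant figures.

0.4032

⟨x²⟩ = ∫ x²·|φ|² dx / ∫|φ|² dx (integrals over the domain).
Expand each integrand as polynomial × e^(−2αx²) and use ∫x^(2j)·e^(−2αx²) dx = (2j−1)!!/(4α)^j · √(π/(2α)), odd powers → 0; here √(π/(2α)) = 0.91897.
State is unnormalized: ∫|φ|² dx = 0.12352, and ∫φ*·x²·φ dx = 0.049806, so ⟨x²⟩ = 0.049806 / 0.12352.
⟨x²⟩ = 0.40323.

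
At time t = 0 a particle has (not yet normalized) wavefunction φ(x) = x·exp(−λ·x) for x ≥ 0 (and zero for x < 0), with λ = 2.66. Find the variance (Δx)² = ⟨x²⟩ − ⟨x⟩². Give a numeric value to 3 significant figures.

Compute ⟨x⟩ and ⟨x²⟩ separately, then (Δx)² = ⟨x²⟩ − ⟨x⟩².
Every integrand reduces to terms xʲ·e^(−2λx) on [0, ∞); use ∫₀^∞ xʲ·e^(−2λx) dx = j!/(2λ)^(j+1).
Normalization: ∫|φ|² dx = 0.013283.
⟨x⟩ = 0.56391 and ⟨x²⟩ = 0.42399.
(Δx)² = 0.42399 − (0.56391)² = 0.10600.

0.106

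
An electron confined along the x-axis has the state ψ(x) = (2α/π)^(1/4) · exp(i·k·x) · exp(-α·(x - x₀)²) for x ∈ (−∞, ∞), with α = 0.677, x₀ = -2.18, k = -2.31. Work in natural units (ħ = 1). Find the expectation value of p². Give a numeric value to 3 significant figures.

p² ψ = −ħ² d²ψ/dx²; ⟨p²⟩ = −ħ² ∫ ψ*·ψ'' dx.
Gaussian moments (u = x − x₀): ∫u^(2j)·e^(−2αu²) du = (2j−1)!!/(4α)^j · √(π/(2α)), odd powers integrate to 0; here √(π/(2α)) = 1.5232. Derivatives: ψ′ = (ik − 2αu)·ψ, ψ″ = ((ik − 2αu)² − 2α)·ψ; the odd-in-u pieces drop out.
⟨p²⟩ = 6.0131.

6.01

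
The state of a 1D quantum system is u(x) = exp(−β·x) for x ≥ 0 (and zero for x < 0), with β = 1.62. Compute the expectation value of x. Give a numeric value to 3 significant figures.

0.309

⟨x⟩ = ∫ x·|u|² dx / ∫|u|² dx (integrals over the domain).
Every integrand reduces to terms xʲ·e^(−2βx) on [0, ∞); use ∫₀^∞ xʲ·e^(−2βx) dx = j!/(2β)^(j+1).
State is unnormalized: ∫|u|² dx = 0.30864, and ∫u*·x·u dx = 0.095260, so ⟨x⟩ = 0.095260 / 0.30864.
⟨x⟩ = 0.30864.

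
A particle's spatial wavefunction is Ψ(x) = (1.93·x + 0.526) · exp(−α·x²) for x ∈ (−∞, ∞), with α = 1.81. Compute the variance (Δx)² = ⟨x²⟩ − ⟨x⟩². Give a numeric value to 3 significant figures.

0.192

Compute ⟨x⟩ and ⟨x²⟩ separately, then (Δx)² = ⟨x²⟩ − ⟨x⟩².
Expand each integrand as polynomial × e^(−2αx²) and use ∫x^(2j)·e^(−2αx²) dx = (2j−1)!!/(4α)^j · √(π/(2α)), odd powers → 0; here √(π/(2α)) = 0.93158.
Normalization: ∫|Ψ|² dx = 0.73703.
⟨x⟩ = 0.35446 and ⟨x²⟩ = 0.31776.
(Δx)² = 0.31776 − (0.35446)² = 0.19212.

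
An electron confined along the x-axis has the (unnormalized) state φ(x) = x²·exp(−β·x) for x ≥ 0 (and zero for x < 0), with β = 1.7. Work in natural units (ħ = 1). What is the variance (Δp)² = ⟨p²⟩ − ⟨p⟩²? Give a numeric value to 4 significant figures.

Compute ⟨p⟩ and ⟨p²⟩ separately; (Δp)² = ⟨p²⟩ − ⟨p⟩².
Differentiate x²·exp(−β·x) with the product rule; every integrand then reduces to terms xʲ·e^(−2βx) on [0, ∞), with ∫₀^∞ xʲ·e^(−2βx) dx = j!/(2β)^(j+1).
Normalization: ∫|φ|² dx = 0.052822.
⟨p⟩ = 0.0000 and ⟨p²⟩ = 0.96333.
(Δp)² = 0.96333 − (0.0000)² = 0.96333.

0.9633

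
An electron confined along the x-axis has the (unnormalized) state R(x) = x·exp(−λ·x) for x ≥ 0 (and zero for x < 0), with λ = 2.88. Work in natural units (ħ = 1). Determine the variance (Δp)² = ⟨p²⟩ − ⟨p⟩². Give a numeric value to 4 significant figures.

8.294

Compute ⟨p⟩ and ⟨p²⟩ separately; (Δp)² = ⟨p²⟩ − ⟨p⟩².
Differentiate x·exp(−λ·x) with the product rule; every integrand then reduces to terms xʲ·e^(−2λx) on [0, ∞), with ∫₀^∞ xʲ·e^(−2λx) dx = j!/(2λ)^(j+1).
Normalization: ∫|R|² dx = 0.010466.
⟨p⟩ = 0.0000 and ⟨p²⟩ = 8.2944.
(Δp)² = 8.2944 − (0.0000)² = 8.2944.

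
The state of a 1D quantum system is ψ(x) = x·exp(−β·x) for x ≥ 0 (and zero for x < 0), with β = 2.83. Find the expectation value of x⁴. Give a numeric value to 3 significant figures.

0.351

⟨x⁴⟩ = ∫ x⁴·|ψ|² dx / ∫|ψ|² dx (integrals over the domain).
Every integrand reduces to terms xʲ·e^(−2βx) on [0, ∞); use ∫₀^∞ xʲ·e^(−2βx) dx = j!/(2β)^(j+1).
State is unnormalized: ∫|ψ|² dx = 0.011030, and ∫ψ*·x⁴·ψ dx = 0.0038692, so ⟨x⁴⟩ = 0.0038692 / 0.011030.
⟨x⁴⟩ = 0.35078.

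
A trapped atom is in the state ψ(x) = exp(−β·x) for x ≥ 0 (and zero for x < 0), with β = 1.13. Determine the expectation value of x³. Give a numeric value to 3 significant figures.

0.520

⟨x³⟩ = ∫ x³·|ψ|² dx / ∫|ψ|² dx (integrals over the domain).
Every integrand reduces to terms xʲ·e^(−2βx) on [0, ∞); use ∫₀^∞ xʲ·e^(−2βx) dx = j!/(2β)^(j+1).
State is unnormalized: ∫|ψ|² dx = 0.44248, and ∫ψ*·x³·ψ dx = 0.22999, so ⟨x³⟩ = 0.22999 / 0.44248.
⟨x³⟩ = 0.51979.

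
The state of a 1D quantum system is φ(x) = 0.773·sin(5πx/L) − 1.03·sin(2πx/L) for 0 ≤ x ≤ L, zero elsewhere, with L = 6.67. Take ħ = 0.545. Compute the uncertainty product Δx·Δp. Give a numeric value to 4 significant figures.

Δx = √(⟨x²⟩−⟨x⟩²), Δp = √(⟨p²⟩−⟨p⟩²).
On 0 ≤ x ≤ L (j ≠ l): ∫sin²(jπx/L) dx = L/2, ∫sin(jπx/L)·sin(lπx/L) dx = 0; diagonal moments ∫x·sin²(jπx/L) dx = L²/4, ∫x²·sin²(jπx/L) dx = L³·(1/6 − 1/(4j²π²)); cross terms ∫x·sin(jπx/L)·sin(lπx/L) dx = 0 for j + l even and −4jlL²/(π²(j² − l²)²) for j + l odd, ∫x²·sin(jπx/L)·sin(lπx/L) dx = (−1)^(j+l)·4jlL³/(π²(j² − l²)²); higher powers the same way via product-to-sum and parts. d²/dx² sin(jπx/L) = −(jπ/L)²·sin(jπx/L); on 0 ≤ x ≤ L, ∫sin²(jπx/L) dx = L/2 and ∫sin(jπx/L)·sin(lπx/L) dx = 0 for j ≠ l, so only diagonal terms survive in ∫|φ|² and ∫φ·φ″; ∫φ·φ′ dx = [φ²/2] between the walls = 0.
Normalization: ∫|φ|² dx = 5.5309.
⟨x⟩ = 3.4527, ⟨x²⟩ = 15.222 ⇒ Δx = 1.8168.
⟨p⟩ = 0.0000, ⟨p²⟩ = 0.76214 ⇒ Δp = 0.87301.
Δx·Δp = 1.5860.

1.586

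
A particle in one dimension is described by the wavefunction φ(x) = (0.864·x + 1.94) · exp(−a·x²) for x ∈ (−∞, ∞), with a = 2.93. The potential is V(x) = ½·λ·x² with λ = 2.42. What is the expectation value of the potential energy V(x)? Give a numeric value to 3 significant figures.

⟨V⟩ = ∫ V(x)·|φ|² dx / ∫|φ|² dx.
Expand each integrand as polynomial × e^(−2ax²) and use ∫x^(2j)·e^(−2ax²) dx = (2j−1)!!/(4a)^j · √(π/(2a)), odd powers → 0; here √(π/(2a)) = 0.73219.
State is unnormalized: ∫|φ|² dx = 2.8023, and ∫φ*·V(x)·φ dx = 0.29895, so ⟨V⟩ = 0.29895 / 2.8023.
⟨V⟩ = 0.10668.

0.107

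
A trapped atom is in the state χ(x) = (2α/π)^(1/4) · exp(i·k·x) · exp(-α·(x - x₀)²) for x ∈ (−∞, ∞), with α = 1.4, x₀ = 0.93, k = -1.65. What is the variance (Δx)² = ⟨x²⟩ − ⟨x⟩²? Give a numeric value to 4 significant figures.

0.1786

Compute ⟨x⟩ and ⟨x²⟩ separately, then (Δx)² = ⟨x²⟩ − ⟨x⟩².
Gaussian moments (u = x − x₀): ∫u^(2j)·e^(−2αu²) du = (2j−1)!!/(4α)^j · √(π/(2α)), odd powers integrate to 0; here √(π/(2α)) = 1.0592.
⟨x⟩ = 0.93000 and ⟨x²⟩ = 1.0435.
(Δx)² = 1.0435 − (0.93000)² = 0.17857.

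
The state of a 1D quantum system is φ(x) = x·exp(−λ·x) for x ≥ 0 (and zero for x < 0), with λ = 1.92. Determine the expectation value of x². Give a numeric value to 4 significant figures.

⟨x²⟩ = ∫ x²·|φ|² dx / ∫|φ|² dx (integrals over the domain).
Every integrand reduces to terms xʲ·e^(−2λx) on [0, ∞); use ∫₀^∞ xʲ·e^(−2λx) dx = j!/(2λ)^(j+1).
State is unnormalized: ∫|φ|² dx = 0.035321, and ∫φ*·x²·φ dx = 0.028745, so ⟨x²⟩ = 0.028745 / 0.035321.
⟨x²⟩ = 0.81380.

0.8138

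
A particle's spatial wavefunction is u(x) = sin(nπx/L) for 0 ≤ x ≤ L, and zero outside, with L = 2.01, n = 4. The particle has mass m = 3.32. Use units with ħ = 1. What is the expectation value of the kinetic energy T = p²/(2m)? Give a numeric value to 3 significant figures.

T = −(ħ²/2m) d²/dx², so ⟨T⟩ = −(ħ²/2m) ∫ u*·u'' dx / ∫|u|² dx; with m = 3.32.
d/dx sin(nπx/L) = (nπ/L)·cos(nπx/L) and d²/dx² sin(nπx/L) = −(nπ/L)²·sin(nπx/L); on 0 ≤ x ≤ L, ∫sin²(nπx/L) dx = L/2 and ∫sin(nπx/L)·cos(nπx/L) dx = 0.
State is unnormalized: ∫|u|² dx = 1.0050, and ∫u*·(−ħ²/2m · u'') dx = 5.9160, so ⟨T⟩ = 5.9160 / 1.0050.
⟨T⟩ = 5.8865.

5.89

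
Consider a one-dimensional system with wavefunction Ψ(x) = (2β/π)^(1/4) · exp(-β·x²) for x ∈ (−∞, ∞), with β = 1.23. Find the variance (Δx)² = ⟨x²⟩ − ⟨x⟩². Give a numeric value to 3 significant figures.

Compute ⟨x⟩ and ⟨x²⟩ separately, then (Δx)² = ⟨x²⟩ − ⟨x⟩².
Gaussian moments: ∫x^(2j)·e^(−2βx²) dx = (2j−1)!!/(4β)^j · √(π/(2β)), odd powers integrate to 0; here √(π/(2β)) = 1.1301.
⟨x⟩ = 0.0000 and ⟨x²⟩ = 0.20325.
(Δx)² = 0.20325 − (0.0000)² = 0.20325.

0.203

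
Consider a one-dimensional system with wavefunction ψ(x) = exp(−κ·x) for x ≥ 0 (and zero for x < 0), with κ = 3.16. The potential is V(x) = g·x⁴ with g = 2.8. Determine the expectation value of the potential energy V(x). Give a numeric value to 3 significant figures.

0.0421

⟨V⟩ = ∫ V(x)·|ψ|² dx / ∫|ψ|² dx.
Every integrand reduces to terms xʲ·e^(−2κx) on [0, ∞); use ∫₀^∞ xʲ·e^(−2κx) dx = j!/(2κ)^(j+1).
State is unnormalized: ∫|ψ|² dx = 0.15823, and ∫ψ*·V(x)·ψ dx = 0.0066648, so ⟨V⟩ = 0.0066648 / 0.15823.
⟨V⟩ = 0.042121.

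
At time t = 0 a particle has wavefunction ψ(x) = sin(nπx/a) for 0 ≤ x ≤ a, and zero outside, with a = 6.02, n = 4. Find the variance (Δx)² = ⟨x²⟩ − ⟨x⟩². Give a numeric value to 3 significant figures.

2.91

Compute ⟨x⟩ and ⟨x²⟩ separately, then (Δx)² = ⟨x²⟩ − ⟨x⟩².
With sin²θ = (1 − cos2θ)/2 on 0 ≤ x ≤ a: ∫sin²(nπx/a) dx = a/2, ∫x·sin²(nπx/a) dx = a²/4, ∫x²·sin²(nπx/a) dx = a³·(1/6 − 1/(4n²π²)); higher powers xᵏ the same way, integrating xᵏ·cos(2nπx/a) by parts.
Normalization: ∫|ψ|² dx = 3.0100.
⟨x⟩ = 3.0100 and ⟨x²⟩ = 11.965.
(Δx)² = 11.965 − (3.0100)² = 2.9053.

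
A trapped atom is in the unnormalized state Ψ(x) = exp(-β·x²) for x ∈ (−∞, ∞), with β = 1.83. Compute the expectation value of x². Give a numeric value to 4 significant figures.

⟨x²⟩ = ∫ x²·|Ψ|² dx / ∫|Ψ|² dx (integrals over the domain).
Gaussian moments: ∫x^(2j)·e^(−2βx²) dx = (2j−1)!!/(4β)^j · √(π/(2β)), odd powers integrate to 0; here √(π/(2β)) = 0.92648.
State is unnormalized: ∫|Ψ|² dx = 0.92648, and ∫Ψ*·x²·Ψ dx = 0.12657, so ⟨x²⟩ = 0.12657 / 0.92648.
⟨x²⟩ = 0.13661.

0.1366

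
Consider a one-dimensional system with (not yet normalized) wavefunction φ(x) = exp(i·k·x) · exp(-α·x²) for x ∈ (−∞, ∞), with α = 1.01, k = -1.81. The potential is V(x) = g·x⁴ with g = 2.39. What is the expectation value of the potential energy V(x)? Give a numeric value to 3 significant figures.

⟨V⟩ = ∫ V(x)·|φ|² dx / ∫|φ|² dx.
Gaussian moments: ∫x^(2j)·e^(−2αx²) dx = (2j−1)!!/(4α)^j · √(π/(2α)), odd powers integrate to 0; here √(π/(2α)) = 1.2471.
State is unnormalized: ∫|φ|² dx = 1.2471, and ∫φ*·V(x)·φ dx = 0.54784, so ⟨V⟩ = 0.54784 / 1.2471.
⟨V⟩ = 0.43930.

0.439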